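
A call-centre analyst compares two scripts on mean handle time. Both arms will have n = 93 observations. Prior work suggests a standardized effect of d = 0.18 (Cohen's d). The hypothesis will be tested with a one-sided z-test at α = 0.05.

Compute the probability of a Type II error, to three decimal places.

β ≈ 0.662

Noncentrality parameter: δ = d·√(n/2) = 0.18 × √(93/2) = 1.2274
One-sided α = 0.05 → critical value z_{0.05} = 1.645.
Power = P(Z > 1.645 − δ) = Φ(-0.417) = 0.3382.
Type II error: β = 1 − power = 1 − 0.3382 = 0.6618.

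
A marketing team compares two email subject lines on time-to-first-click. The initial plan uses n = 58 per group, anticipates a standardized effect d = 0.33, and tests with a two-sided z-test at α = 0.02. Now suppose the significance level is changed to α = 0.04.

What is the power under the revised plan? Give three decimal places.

Power ≈ 0.391

δ = d·√(n/2) = 0.33 × √(58/2) = 1.7771 (unchanged). New critical value: z_{0.02} = 2.054.
Revised power = Φ(δ − 2.054) + Φ(−δ − 2.054) = Φ(-0.277) + Φ(-3.831) = 0.3910 + 0.0001 = 0.3911.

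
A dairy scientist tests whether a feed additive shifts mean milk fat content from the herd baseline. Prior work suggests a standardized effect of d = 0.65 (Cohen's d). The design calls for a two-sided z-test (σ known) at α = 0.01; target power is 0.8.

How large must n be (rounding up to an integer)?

n = 28

Set Φ(δ − 2.576) = 0.8; then δ − 2.576 = Φ⁻¹(0.8) = 0.842, giving δ = 3.417.
(For δ > 0 the lower-tail rejection region contributes negligibly to power, so the one-term inversion is standard.)
δ = d·√n ⇒ n = (δ/d)² = (3.417 / 0.65)² = 27.64.
Round up to the next whole unit.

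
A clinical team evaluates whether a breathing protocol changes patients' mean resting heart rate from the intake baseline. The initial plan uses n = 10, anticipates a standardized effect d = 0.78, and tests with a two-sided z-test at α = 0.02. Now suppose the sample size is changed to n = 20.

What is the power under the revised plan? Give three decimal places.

With n = 20: δ = d·√n = 0.78 × √20 = 3.4883. Critical value z_{0.01} = 2.326.
Revised power = Φ(δ − 2.326) + Φ(−δ − 2.326) = Φ(1.162) + Φ(-5.815) = 0.8774 + 0.0000 = 0.8774.

Power ≈ 0.877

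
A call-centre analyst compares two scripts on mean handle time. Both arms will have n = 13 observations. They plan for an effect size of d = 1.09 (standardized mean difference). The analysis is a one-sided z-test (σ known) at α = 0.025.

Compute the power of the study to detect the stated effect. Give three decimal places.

Power ≈ 0.794

Noncentrality parameter: δ = d·√(n/2) = 1.09 × √(13/2) = 2.7790
One-sided α = 0.025 → critical value z_{0.025} = 1.960.
Power = Φ(δ − 1.960) = Φ(0.819) = 0.7936.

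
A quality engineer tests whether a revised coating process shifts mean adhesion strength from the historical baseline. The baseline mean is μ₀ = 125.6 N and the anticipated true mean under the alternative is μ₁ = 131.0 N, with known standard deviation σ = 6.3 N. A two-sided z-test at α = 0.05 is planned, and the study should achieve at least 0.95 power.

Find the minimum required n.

n = 18

Standardized effect: d = |μ₁ − μ₀| / σ = |131.0 − 125.6| / 6.3 = 0.8571
For power 0.95 need Φ(δ − z_{0.025}) = 0.95, so δ = z_{0.025} + z_{0.05} = 1.960 + 1.645 = 3.605.
(Ignoring the negligible lower-tail rejection probability gives the usual closed-form inversion.)
δ = d·√n ⇒ n = (δ/d)² = (3.605 / 0.8571)² = 17.69.
Round up to the next whole unit.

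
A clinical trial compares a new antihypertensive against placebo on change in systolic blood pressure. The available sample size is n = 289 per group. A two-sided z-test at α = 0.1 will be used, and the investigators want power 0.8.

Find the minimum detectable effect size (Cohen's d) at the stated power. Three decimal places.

d ≈ 0.207

Need Φ(δ − 1.645) = 0.8, so δ = 1.645 + 0.842 = 2.486.
(Lower-tail contribution to power is negligible for δ > 0.)
δ = d·√(n/2) ⇒ d = δ/√(n/2) = 2.486/√(289/2) = 0.2068.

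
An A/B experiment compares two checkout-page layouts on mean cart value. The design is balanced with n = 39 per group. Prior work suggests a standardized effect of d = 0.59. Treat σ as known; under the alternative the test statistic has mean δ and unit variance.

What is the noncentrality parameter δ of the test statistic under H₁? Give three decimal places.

δ ≈ 2.605

δ = d·√(n/2) = 0.59 × √(39/2) = 2.6054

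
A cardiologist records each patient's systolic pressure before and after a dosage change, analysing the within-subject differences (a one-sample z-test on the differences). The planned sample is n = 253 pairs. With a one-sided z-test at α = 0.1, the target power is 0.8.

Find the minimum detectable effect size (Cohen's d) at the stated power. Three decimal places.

d ≈ 0.133

Required noncentrality: δ = z_{0.1} + z_{0.20} = 1.282 + 0.842 = 2.123.
δ = d·√n ⇒ d = δ/√n = 2.123/√253 = 0.1335.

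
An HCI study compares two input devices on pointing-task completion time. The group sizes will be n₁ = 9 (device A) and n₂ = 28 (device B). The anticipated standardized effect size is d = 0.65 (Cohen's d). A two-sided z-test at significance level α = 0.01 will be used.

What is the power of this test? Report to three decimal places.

Power ≈ 0.190

Noncentrality parameter: δ = d / √(1/n₁ + 1/n₂) = 0.65 / √(1/9 + 1/28) = 1.6963
Critical value for a two-sided test at α = 0.01: z_{α/2} = 2.576.
Power = Φ(δ − 2.576) + Φ(−δ − 2.576) = Φ(-0.879) + Φ(-4.272) = 0.1896 + 0.0000 = 0.1896.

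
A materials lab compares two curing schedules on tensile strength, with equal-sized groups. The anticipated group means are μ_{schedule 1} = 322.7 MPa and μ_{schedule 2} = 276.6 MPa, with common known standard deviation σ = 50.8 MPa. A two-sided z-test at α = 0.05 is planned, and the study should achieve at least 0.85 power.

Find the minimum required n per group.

n = 22 per group

Standardized effect: d = |μ_{schedule 1} − μ_{schedule 2}| / σ = |322.7 − 276.6| / 50.8 = 0.9075
For power 0.85 need Φ(δ − z_{0.025}) = 0.85, so δ = z_{0.025} + z_{0.15} = 1.960 + 1.036 = 2.996.
(For δ > 0 the lower-tail rejection region contributes negligibly to power, so the one-term inversion is standard.)
δ = d·√(n/2) ⇒ n = 2(δ/d)² = 2 × (2.996 / 0.9075)² = 21.80.
Rounding up, n = 22 per group.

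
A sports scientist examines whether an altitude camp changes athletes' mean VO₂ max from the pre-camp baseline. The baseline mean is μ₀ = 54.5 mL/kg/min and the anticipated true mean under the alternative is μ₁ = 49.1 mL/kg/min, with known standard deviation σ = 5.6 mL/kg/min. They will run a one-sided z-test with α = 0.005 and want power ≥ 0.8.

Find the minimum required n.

n = 13

Standardized effect: d = |μ₁ − μ₀| / σ = |49.1 − 54.5| / 5.6 = 0.9643
Set Φ(δ − 2.576) = 0.8; then δ − 2.576 = Φ⁻¹(0.8) = 0.842, giving δ = 3.417.
δ = d·√n ⇒ n = (δ/d)² = (3.417 / 0.9643)² = 12.56.
Rounding up, n = 13.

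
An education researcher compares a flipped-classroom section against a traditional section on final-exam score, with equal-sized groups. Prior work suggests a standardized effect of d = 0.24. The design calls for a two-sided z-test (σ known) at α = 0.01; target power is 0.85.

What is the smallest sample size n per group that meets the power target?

n = 454 per group

For power 0.85 need Φ(δ − z_{0.005}) = 0.85, so δ = z_{0.005} + z_{0.15} = 2.576 + 1.036 = 3.612.
(For δ > 0 the lower-tail rejection region contributes negligibly to power, so the one-term inversion is standard.)
δ = d·√(n/2) ⇒ n = 2(δ/d)² = 2 × (3.612 / 0.24)² = 453.07.
Round up to the next whole unit.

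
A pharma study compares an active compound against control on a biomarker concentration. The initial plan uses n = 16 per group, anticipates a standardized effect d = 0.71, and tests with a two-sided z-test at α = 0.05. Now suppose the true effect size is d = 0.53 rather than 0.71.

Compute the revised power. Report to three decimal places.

With d = 0.53: δ = d·√(n/2) = 0.53 × √(16/2) = 1.4991. Critical value z_{0.025} = 1.960.
Revised power = Φ(δ − 1.960) + Φ(−δ − 1.960) = Φ(-0.461) + Φ(-3.459) = 0.3224 + 0.0003 = 0.3227.

Power ≈ 0.323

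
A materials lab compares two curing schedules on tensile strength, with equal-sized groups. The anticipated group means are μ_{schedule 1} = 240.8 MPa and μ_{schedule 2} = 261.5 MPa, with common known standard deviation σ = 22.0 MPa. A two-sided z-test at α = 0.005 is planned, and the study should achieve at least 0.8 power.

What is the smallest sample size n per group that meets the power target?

Standardized effect: d = |μ_{schedule 1} − μ_{schedule 2}| / σ = |240.8 − 261.5| / 22.0 = 0.9409
Set Φ(δ − 2.807) = 0.8; then δ − 2.807 = Φ⁻¹(0.8) = 0.842, giving δ = 3.649.
(The Φ(−δ − z_{α/2}) term is vanishingly small for δ > 0 and is dropped in the standard sample-size formula.)
δ = d·√(n/2) ⇒ n = 2(δ/d)² = 2 × (3.649 / 0.9409)² = 30.07.
Round up to the next whole unit.

n = 31 per group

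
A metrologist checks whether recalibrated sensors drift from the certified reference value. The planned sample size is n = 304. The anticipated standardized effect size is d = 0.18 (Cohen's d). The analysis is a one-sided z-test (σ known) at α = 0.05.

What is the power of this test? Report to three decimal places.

Noncentrality parameter: δ = d·√n = 0.18 × √304 = 3.1384
One-sided α = 0.05 → critical value z_{0.05} = 1.645.
Power = P(Z > 1.645 − δ) = Φ(1.494) = 0.9324.

Power ≈ 0.932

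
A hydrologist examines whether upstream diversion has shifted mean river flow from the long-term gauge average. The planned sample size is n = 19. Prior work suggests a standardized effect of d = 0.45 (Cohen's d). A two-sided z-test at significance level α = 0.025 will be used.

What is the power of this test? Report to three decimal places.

Noncentrality parameter: λ = d·√n = 0.45 × √19 = 1.9615
Critical value for a two-sided test at α = 0.025: z_{α/2} = 2.241.
Power = Φ(λ − 2.241) + Φ(−λ − 2.241) = Φ(-0.280) + Φ(-4.203) = 0.3898 + 0.0000 = 0.3898.

Power ≈ 0.390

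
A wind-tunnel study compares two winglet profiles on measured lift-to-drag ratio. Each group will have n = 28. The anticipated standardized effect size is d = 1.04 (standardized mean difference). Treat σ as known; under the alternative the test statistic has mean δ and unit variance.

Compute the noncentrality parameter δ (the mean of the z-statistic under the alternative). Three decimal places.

δ = d·√(n/2) = 1.04 × √(28/2) = 3.8913

δ ≈ 3.891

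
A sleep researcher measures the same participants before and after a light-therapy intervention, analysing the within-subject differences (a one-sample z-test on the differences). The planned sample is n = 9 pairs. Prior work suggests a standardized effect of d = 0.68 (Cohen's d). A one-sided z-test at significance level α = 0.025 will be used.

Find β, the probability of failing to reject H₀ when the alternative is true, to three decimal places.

Noncentrality parameter: δ = d·√n = 0.68 × √9 = 2.0400
One-sided α = 0.025 → critical value z_{0.025} = 1.960.
Power = P(Z > 1.960 − δ) = Φ(0.080) = 0.5319.
Type II error: β = 1 − power = 1 − 0.5319 = 0.4681.

β ≈ 0.468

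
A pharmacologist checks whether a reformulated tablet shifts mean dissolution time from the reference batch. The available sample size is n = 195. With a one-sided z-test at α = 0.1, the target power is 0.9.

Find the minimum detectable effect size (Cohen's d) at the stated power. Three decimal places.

d ≈ 0.184

Required noncentrality: δ = z_{0.1} + z_{0.10} = 1.282 + 1.282 = 2.563.
δ = d·√n ⇒ d = δ/√n = 2.563/√195 = 0.1835.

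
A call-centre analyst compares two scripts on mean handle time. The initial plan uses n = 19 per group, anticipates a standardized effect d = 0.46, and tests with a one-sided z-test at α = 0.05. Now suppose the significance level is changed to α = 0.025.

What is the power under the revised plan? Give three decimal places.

δ = d·√(n/2) = 0.46 × √(19/2) = 1.4178 (unchanged). New critical value: z_{0.025} = 1.960.
Revised power = Φ(δ − 1.960) = Φ(-0.542) = 0.2939.

Power ≈ 0.294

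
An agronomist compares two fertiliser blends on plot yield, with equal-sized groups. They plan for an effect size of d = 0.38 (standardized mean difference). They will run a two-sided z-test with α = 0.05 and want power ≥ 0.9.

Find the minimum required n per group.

For power 0.9 need Φ(δ − z_{0.025}) = 0.9, so δ = z_{0.025} + z_{0.10} = 1.960 + 1.282 = 3.242.
(For δ > 0 the lower-tail rejection region contributes negligibly to power, so the one-term inversion is standard.)
δ = d·√(n/2) ⇒ n = 2(δ/d)² = 2 × (3.242 / 0.38)² = 145.53.
Round up to the next whole unit.

n = 146 per group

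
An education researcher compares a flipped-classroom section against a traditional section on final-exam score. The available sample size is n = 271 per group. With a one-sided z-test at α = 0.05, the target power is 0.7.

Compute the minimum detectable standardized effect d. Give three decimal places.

Required noncentrality: δ = z_{0.05} + z_{0.30} = 1.645 + 0.524 = 2.169.
δ = d·√(n/2) ⇒ d = δ/√(n/2) = 2.169/√(271/2) = 0.1864.

d ≈ 0.186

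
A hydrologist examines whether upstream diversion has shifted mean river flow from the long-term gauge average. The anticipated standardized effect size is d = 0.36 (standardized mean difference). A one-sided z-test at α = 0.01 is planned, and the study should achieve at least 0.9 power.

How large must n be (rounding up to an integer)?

n = 101

For power 0.9 need Φ(δ − z_{0.01}) = 0.9, so δ = z_{0.01} + z_{0.10} = 2.326 + 1.282 = 3.608.
δ = d·√n ⇒ n = (δ/d)² = (3.608 / 0.36)² = 100.44.
Rounding up, n = 101.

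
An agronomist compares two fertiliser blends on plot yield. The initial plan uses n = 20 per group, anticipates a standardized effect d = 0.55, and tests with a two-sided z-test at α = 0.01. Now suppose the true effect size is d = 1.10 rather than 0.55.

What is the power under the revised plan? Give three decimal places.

With d = 1.10: δ = d·√(n/2) = 1.10 × √(20/2) = 3.4785. Critical value z_{0.005} = 2.576.
Revised power = Φ(δ − 2.576) + Φ(−δ − 2.576) = Φ(0.903) + Φ(-6.054) = 0.8167 + 0.0000 = 0.8167.

Power ≈ 0.817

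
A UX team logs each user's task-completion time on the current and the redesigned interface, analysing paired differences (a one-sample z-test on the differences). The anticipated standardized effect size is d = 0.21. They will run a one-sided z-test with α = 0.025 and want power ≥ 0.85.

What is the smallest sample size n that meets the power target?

Set Φ(δ − 1.960) = 0.85; then δ − 1.960 = Φ⁻¹(0.85) = 1.036, giving δ = 2.996.
δ = d·√n ⇒ n = (δ/d)² = (2.996 / 0.21)² = 203.59.
Round up to the next whole unit.

n = 204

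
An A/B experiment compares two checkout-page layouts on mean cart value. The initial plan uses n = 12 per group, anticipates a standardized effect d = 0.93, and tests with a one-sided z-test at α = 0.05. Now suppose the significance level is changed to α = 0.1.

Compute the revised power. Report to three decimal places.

Power ≈ 0.840

δ = d·√(n/2) = 0.93 × √(12/2) = 2.2780 (unchanged). New critical value: z_{0.1} = 1.282.
Revised power = Φ(δ − 1.282) = Φ(0.996) = 0.8405.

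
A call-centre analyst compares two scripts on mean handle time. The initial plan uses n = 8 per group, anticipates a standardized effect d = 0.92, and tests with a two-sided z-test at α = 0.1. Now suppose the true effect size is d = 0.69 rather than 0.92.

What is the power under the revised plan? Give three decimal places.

With d = 0.69: δ = d·√(n/2) = 0.69 × √(8/2) = 1.3800. Critical value z_{0.05} = 1.645.
Revised power = Φ(δ − 1.645) + Φ(−δ − 1.645) = Φ(-0.265) + Φ(-3.025) = 0.3956 + 0.0012 = 0.3968.

Power ≈ 0.397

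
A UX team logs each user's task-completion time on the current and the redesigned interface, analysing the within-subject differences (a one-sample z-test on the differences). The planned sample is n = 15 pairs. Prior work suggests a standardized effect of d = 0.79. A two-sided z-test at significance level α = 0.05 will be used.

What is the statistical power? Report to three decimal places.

Power ≈ 0.864

Noncentrality parameter: δ = d·√n = 0.79 × √15 = 3.0597
Critical value for a two-sided test at α = 0.05: z_{α/2} = 1.960.
Power = Φ(δ − 1.960) + Φ(−δ − 1.960) = Φ(1.100) + Φ(-5.020) = 0.8643 + 0.0000 = 0.8643.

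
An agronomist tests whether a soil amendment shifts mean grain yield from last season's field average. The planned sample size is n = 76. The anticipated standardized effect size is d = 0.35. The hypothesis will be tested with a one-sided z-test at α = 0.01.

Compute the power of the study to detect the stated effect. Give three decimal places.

Noncentrality parameter: λ = d·√n = 0.35 × √76 = 3.0512
Critical value for a one-sided test at α = 0.01: z_α = 2.326.
Power = P(Z > 2.326 − λ) = Φ(0.725) = 0.7657.

Power ≈ 0.766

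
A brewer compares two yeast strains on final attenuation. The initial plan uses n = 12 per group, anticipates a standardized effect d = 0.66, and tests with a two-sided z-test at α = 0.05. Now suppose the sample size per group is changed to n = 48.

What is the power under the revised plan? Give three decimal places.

With n = 48 per group: δ = d·√(n/2) = 0.66 × √(48/2) = 3.2333. Critical value z_{0.025} = 1.960.
Revised power = Φ(δ − 1.960) + Φ(−δ − 1.960) = Φ(1.273) + Φ(-5.193) = 0.8986 + 0.0000 = 0.8986.

Power ≈ 0.899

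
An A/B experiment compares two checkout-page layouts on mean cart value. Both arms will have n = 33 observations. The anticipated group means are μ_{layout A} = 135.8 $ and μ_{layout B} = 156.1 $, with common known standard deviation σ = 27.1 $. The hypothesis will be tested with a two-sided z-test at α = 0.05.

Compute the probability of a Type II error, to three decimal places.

β ≈ 0.139

Standardized effect: d = |μ_{layout A} − μ_{layout B}| / σ = |135.8 − 156.1| / 27.1 = 0.7491
Noncentrality parameter: δ = d·√(n/2) = 0.7491 × √(33/2) = 3.0428
Two-sided α = 0.05 → critical value z_{0.025} = 1.960.
Power = Φ(δ − 1.960) + Φ(−δ − 1.960) = Φ(1.083) + Φ(-5.003) = 0.8606 + 0.0000 = 0.8606.
Type II error: β = 1 − power = 1 − 0.8606 = 0.1394.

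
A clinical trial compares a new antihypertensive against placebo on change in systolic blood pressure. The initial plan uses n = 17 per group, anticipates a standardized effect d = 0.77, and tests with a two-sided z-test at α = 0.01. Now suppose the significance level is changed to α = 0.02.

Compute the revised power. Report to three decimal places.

Power ≈ 0.468

δ = d·√(n/2) = 0.77 × √(17/2) = 2.2449 (unchanged). New critical value: z_{0.01} = 2.326.
Revised power = Φ(δ − 2.326) + Φ(−δ − 2.326) = Φ(-0.081) + Φ(-4.571) = 0.4675 + 0.0000 = 0.4676.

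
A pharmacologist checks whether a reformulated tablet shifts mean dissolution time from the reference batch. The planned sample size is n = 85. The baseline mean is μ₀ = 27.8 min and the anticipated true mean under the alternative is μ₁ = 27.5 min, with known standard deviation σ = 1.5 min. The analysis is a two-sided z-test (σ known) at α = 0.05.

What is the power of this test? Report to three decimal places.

Standardized effect: d = |μ₁ − μ₀| / σ = |27.5 − 27.8| / 1.5 = 0.2000
Noncentrality parameter: δ = d·√n = 0.2000 × √85 = 1.8439
Two-sided α = 0.05 → critical value z_{0.025} = 1.960.
Power = Φ(δ − 1.960) + Φ(−δ − 1.960) = Φ(-0.116) + Φ(-3.804) = 0.4538 + 0.0001 = 0.4539.

Power ≈ 0.454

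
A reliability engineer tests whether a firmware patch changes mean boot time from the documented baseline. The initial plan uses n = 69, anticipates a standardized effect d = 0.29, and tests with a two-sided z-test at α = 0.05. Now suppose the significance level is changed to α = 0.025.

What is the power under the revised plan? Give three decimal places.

Power ≈ 0.567

δ = d·√n = 0.29 × √69 = 2.4089 (unchanged). New critical value: z_{0.0125} = 2.241.
Revised power = Φ(δ − 2.241) + Φ(−δ − 2.241) = Φ(0.168) + Φ(-4.650) = 0.5665 + 0.0000 = 0.5665.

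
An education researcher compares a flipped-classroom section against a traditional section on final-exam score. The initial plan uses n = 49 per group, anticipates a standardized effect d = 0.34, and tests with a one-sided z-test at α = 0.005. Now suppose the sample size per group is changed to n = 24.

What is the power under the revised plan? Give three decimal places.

Power ≈ 0.081

With n = 24 per group: δ = d·√(n/2) = 0.34 × √(24/2) = 1.1778. Critical value z_{0.005} = 2.576.
Revised power = P(Z > 2.576 − δ) = Φ(-1.398) = 0.0811.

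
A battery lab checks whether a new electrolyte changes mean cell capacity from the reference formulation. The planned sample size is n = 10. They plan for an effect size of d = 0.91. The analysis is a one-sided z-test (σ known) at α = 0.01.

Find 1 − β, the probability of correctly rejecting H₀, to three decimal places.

Noncentrality parameter: δ = d·√n = 0.91 × √10 = 2.8777
Critical value for a one-sided test at α = 0.01: z_α = 2.326.
Power = P(Z > 2.326 − δ) = Φ(0.551) = 0.7093.

Power ≈ 0.709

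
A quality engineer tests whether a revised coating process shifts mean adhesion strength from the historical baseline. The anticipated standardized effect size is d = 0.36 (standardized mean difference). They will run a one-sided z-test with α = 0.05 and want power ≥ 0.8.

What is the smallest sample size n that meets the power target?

Set Φ(δ − 1.645) = 0.8; then δ − 1.645 = Φ⁻¹(0.8) = 0.842, giving δ = 2.486.
δ = d·√n ⇒ n = (δ/d)² = (2.486 / 0.36)² = 47.70.
Rounding up, n = 48.

n = 48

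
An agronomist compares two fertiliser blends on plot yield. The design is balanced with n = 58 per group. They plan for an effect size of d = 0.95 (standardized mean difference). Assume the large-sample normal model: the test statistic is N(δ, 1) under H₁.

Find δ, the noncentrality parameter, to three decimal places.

δ ≈ 5.116

δ = d·√(n/2) = 0.95 × √(58/2) = 5.1159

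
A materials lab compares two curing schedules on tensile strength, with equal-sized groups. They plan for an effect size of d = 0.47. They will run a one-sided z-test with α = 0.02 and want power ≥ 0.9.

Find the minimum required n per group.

n = 101 per group

For power 0.9 need Φ(δ − z_{0.02}) = 0.9, so δ = z_{0.02} + z_{0.10} = 2.054 + 1.282 = 3.335.
δ = d·√(n/2) ⇒ n = 2(δ/d)² = 2 × (3.335 / 0.47)² = 100.72.
Round up to the next whole unit.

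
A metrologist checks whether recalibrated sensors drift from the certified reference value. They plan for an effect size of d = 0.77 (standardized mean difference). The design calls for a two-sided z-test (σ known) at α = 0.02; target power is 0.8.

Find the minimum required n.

n = 17

For power 0.8 need Φ(δ − z_{0.01}) = 0.8, so δ = z_{0.01} + z_{0.20} = 2.326 + 0.842 = 3.168.
(For δ > 0 the lower-tail rejection region contributes negligibly to power, so the one-term inversion is standard.)
δ = d·√n ⇒ n = (δ/d)² = (3.168 / 0.77)² = 16.93.
Rounding up, n = 17.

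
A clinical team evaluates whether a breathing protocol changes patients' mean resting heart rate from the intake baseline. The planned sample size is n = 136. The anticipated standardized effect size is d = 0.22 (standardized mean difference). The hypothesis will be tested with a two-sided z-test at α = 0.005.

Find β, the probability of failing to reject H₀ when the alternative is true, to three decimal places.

β ≈ 0.595

Noncentrality parameter: δ = d·√n = 0.22 × √136 = 2.5656
Critical value for a two-sided test at α = 0.005: z_{α/2} = 2.807.
Power = Φ(δ − 2.807) + Φ(−δ − 2.807) = Φ(-0.241) + Φ(-5.373) = 0.4046 + 0.0000 = 0.4046.
Type II error: β = 1 − power = 1 − 0.4046 = 0.5954.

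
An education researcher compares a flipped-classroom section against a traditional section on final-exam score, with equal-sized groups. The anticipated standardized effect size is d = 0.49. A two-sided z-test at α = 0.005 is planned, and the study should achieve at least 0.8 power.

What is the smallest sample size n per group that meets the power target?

For power 0.8 need Φ(δ − z_{0.0025}) = 0.8, so δ = z_{0.0025} + z_{0.20} = 2.807 + 0.842 = 3.649.
(For δ > 0 the lower-tail rejection region contributes negligibly to power, so the one-term inversion is standard.)
δ = d·√(n/2) ⇒ n = 2(δ/d)² = 2 × (3.649 / 0.49)² = 110.89.
Rounding up, n = 111 per group.

n = 111 per group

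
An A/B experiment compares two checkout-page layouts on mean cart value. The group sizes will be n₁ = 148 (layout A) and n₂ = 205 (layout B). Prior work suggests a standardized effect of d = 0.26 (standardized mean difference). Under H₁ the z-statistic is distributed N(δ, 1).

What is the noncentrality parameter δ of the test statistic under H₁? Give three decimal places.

δ ≈ 2.410

The noncentrality parameter scales effect size by the design's sample-size factor: δ = d / √(1/n₁ + 1/n₂) = 0.26 / √(1/148 + 1/205) = 2.4104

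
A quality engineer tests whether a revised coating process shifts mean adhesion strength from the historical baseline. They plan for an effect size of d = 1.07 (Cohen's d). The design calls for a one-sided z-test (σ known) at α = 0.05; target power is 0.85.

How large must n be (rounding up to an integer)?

n = 7

For power 0.85 need Φ(δ − z_{0.05}) = 0.85, so δ = z_{0.05} + z_{0.15} = 1.645 + 1.036 = 2.681.
δ = d·√n ⇒ n = (δ/d)² = (2.681 / 1.07)² = 6.28.
Rounding up, n = 7.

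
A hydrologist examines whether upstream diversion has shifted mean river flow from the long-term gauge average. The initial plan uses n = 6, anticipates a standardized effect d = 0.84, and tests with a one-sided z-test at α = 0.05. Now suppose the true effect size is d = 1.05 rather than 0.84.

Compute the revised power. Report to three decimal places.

With d = 1.05: δ = d·√n = 1.05 × √6 = 2.5720. Critical value z_{0.05} = 1.645.
Revised power = Φ(δ − 1.645) = Φ(0.927) = 0.8231.

Power ≈ 0.823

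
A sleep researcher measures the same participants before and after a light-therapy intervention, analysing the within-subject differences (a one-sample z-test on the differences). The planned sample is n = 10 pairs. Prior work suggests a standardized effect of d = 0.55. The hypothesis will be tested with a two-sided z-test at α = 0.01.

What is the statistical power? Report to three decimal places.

Power ≈ 0.201

Noncentrality parameter: δ = d·√n = 0.55 × √10 = 1.7393
Two-sided α = 0.01 → critical value z_{0.005} = 2.576.
Power = Φ(δ − 2.576) + Φ(−δ − 2.576) = Φ(-0.837) + Φ(-4.315) = 0.2014 + 0.0000 = 0.2014.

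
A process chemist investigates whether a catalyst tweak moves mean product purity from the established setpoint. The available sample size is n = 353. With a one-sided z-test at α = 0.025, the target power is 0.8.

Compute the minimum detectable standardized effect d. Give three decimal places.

Need Φ(δ − 1.960) = 0.8, so δ = 1.960 + 0.842 = 2.802.
δ = d·√n ⇒ d = δ/√n = 2.802/√353 = 0.1491.

d ≈ 0.149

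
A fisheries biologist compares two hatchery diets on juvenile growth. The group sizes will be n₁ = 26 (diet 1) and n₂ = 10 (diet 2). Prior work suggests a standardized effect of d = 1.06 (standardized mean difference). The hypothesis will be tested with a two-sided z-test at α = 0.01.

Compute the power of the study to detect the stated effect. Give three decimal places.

Power ≈ 0.608

Noncentrality parameter: δ = d / √(1/n₁ + 1/n₂) = 1.06 / √(1/26 + 1/10) = 2.8487
Critical value for a two-sided test at α = 0.01: z_{α/2} = 2.576.
Power = Φ(δ − 2.576) + Φ(−δ − 2.576) = Φ(0.273) + Φ(-5.424) = 0.6075 + 0.0000 = 0.6075.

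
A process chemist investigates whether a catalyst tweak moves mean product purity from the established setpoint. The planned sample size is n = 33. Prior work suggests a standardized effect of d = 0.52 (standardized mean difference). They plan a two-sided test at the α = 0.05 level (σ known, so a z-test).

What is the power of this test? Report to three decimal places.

Noncentrality parameter: δ = d·√n = 0.52 × √33 = 2.9872
Two-sided α = 0.05 → critical value z_{0.025} = 1.960.
Power = Φ(δ − 1.960) + Φ(−δ − 1.960) = Φ(1.027) + Φ(-4.947) = 0.8478 + 0.0000 = 0.8478.

Power ≈ 0.848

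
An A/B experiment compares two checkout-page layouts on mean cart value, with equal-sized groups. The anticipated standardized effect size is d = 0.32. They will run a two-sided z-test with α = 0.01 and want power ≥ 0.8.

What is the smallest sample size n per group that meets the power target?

n = 229 per group

Set Φ(δ − 2.576) = 0.8; then δ − 2.576 = Φ⁻¹(0.8) = 0.842, giving δ = 3.417.
(Ignoring the negligible lower-tail rejection probability gives the usual closed-form inversion.)
δ = d·√(n/2) ⇒ n = 2(δ/d)² = 2 × (3.417 / 0.32)² = 228.10.
Rounding up, n = 229 per group.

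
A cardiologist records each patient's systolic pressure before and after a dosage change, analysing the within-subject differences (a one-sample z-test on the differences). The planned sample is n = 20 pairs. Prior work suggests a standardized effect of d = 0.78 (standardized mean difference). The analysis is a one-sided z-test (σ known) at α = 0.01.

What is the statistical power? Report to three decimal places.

Noncentrality parameter: δ = d·√n = 0.78 × √20 = 3.4883
One-sided α = 0.01 → critical value z_{0.01} = 2.326.
Power = Φ(δ − 2.326) = Φ(1.162) = 0.8774.

Power ≈ 0.877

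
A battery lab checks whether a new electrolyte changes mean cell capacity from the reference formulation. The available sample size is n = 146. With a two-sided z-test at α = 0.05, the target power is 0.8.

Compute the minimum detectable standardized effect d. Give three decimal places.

Required noncentrality: δ = z_{0.025} + z_{0.20} = 1.960 + 0.842 = 2.802.
(The second rejection-region term Φ(−δ − z_{α/2}) is negligible and dropped.)
δ = d·√n ⇒ d = δ/√n = 2.802/√146 = 0.2319.

d ≈ 0.232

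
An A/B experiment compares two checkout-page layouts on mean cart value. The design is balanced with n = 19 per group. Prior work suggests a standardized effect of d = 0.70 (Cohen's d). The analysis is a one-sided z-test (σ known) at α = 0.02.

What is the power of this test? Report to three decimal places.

Power ≈ 0.541

Noncentrality parameter: δ = d·√(n/2) = 0.70 × √(19/2) = 2.1575
Critical value for a one-sided test at α = 0.02: z_α = 2.054.
Power = P(Z > 2.054 − δ) = Φ(0.104) = 0.5413.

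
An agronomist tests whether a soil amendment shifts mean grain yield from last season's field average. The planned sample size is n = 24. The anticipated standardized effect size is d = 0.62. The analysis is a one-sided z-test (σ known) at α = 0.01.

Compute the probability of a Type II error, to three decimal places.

β ≈ 0.239

Noncentrality parameter: δ = d·√n = 0.62 × √24 = 3.0374
Critical value for a one-sided test at α = 0.01: z_α = 2.326.
Power = P(Z > 2.326 − δ) = Φ(0.711) = 0.7615.
Type II error: β = 1 − power = 1 − 0.7615 = 0.2385.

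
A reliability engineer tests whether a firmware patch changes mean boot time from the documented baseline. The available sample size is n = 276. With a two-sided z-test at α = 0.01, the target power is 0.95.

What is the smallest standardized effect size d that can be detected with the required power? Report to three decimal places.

Need Φ(δ − 2.576) = 0.95, so δ = 2.576 + 1.645 = 4.221.
(Lower-tail contribution to power is negligible for δ > 0.)
δ = d·√n ⇒ d = δ/√n = 4.221/√276 = 0.2541.

d ≈ 0.254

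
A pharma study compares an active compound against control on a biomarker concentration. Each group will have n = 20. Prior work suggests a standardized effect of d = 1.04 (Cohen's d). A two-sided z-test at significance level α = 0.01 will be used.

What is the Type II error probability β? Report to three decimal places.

β ≈ 0.238

Noncentrality parameter: δ = d·√(n/2) = 1.04 × √(20/2) = 3.2888
Critical value for a two-sided test at α = 0.01: z_{α/2} = 2.576.
Power = Φ(δ − 2.576) + Φ(−δ − 2.576) = Φ(0.713) + Φ(-5.865) = 0.7621 + 0.0000 = 0.7621.
Type II error: β = 1 − power = 1 − 0.7621 = 0.2379.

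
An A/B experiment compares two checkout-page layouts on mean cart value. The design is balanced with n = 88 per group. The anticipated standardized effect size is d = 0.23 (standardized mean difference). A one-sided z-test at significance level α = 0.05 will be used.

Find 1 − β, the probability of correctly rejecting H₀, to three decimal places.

Noncentrality parameter: δ = d·√(n/2) = 0.23 × √(88/2) = 1.5256
Critical value for a one-sided test at α = 0.05: z_α = 1.645.
Power = P(Z > 1.645 − δ) = Φ(-0.119) = 0.4526.

Power ≈ 0.453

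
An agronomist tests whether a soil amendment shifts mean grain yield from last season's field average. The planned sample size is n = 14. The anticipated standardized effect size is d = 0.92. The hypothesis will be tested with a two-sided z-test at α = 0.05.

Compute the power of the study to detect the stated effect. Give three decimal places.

Noncentrality parameter: λ = d·√n = 0.92 × √14 = 3.4423
Critical value for a two-sided test at α = 0.05: z_{α/2} = 1.960.
Power = Φ(λ − 1.960) + Φ(−λ − 1.960) = Φ(1.482) + Φ(-5.402) = 0.9309 + 0.0000 = 0.9309.

Power ≈ 0.931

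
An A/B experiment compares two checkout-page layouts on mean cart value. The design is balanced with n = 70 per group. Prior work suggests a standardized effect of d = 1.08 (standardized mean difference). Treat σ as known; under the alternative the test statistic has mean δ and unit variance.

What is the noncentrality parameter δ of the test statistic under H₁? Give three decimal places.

δ ≈ 6.389

δ = d·√(n/2) = 1.08 × √(70/2) = 6.3894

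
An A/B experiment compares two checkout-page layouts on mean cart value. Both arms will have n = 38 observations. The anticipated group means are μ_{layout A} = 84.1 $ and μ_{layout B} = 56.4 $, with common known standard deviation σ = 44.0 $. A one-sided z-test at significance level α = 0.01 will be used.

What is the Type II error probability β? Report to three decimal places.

β ≈ 0.338

Standardized effect: d = |μ_{layout A} − μ_{layout B}| / σ = |84.1 − 56.4| / 44.0 = 0.6295
Noncentrality parameter: δ = d·√(n/2) = 0.6295 × √(38/2) = 2.7441
Critical value for a one-sided test at α = 0.01: z_α = 2.326.
Power = Φ(δ − 2.326) = Φ(0.418) = 0.6619.
Type II error: β = 1 − power = 1 − 0.6619 = 0.3381.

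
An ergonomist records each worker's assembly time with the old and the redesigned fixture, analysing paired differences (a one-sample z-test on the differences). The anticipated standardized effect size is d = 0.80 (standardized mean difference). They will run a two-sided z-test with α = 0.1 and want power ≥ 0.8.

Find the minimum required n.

For power 0.8 need Φ(δ − z_{0.05}) = 0.8, so δ = z_{0.05} + z_{0.20} = 1.645 + 0.842 = 2.486.
(The Φ(−δ − z_{α/2}) term is vanishingly small for δ > 0 and is dropped in the standard sample-size formula.)
δ = d·√n ⇒ n = (δ/d)² = (2.486 / 0.80)² = 9.66.
Rounding up, n = 10.

n = 10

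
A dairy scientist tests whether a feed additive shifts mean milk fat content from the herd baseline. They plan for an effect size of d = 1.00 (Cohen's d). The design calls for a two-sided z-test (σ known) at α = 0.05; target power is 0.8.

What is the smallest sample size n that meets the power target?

n = 8

Set Φ(δ − 1.960) = 0.8; then δ − 1.960 = Φ⁻¹(0.8) = 0.842, giving δ = 2.802.
(The Φ(−δ − z_{α/2}) term is vanishingly small for δ > 0 and is dropped in the standard sample-size formula.)
δ = d·√n ⇒ n = (δ/d)² = (2.802 / 1.00)² = 7.85.
Round up to the next whole unit.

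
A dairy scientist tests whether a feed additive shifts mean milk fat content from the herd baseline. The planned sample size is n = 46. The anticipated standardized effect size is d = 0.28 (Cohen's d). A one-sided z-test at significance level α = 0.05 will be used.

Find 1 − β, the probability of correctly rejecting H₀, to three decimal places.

Power ≈ 0.600

Noncentrality parameter: δ = d·√n = 0.28 × √46 = 1.8991
Critical value for a one-sided test at α = 0.05: z_α = 1.645.
Power = P(Z > 1.645 − δ) = Φ(0.254) = 0.6003.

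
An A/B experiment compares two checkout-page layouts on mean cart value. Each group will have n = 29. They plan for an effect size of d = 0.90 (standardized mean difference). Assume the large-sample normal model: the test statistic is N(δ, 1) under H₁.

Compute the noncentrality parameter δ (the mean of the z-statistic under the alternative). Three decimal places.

δ = d·√(n/2) = 0.90 × √(29/2) = 3.4271

δ ≈ 3.427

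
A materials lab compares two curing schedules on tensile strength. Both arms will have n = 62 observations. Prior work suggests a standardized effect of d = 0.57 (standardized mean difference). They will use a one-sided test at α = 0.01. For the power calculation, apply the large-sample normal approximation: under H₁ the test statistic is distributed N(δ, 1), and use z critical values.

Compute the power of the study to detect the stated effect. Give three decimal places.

Power ≈ 0.802

Noncentrality parameter: δ = d·√(n/2) = 0.57 × √(62/2) = 3.1736
Critical value for a one-sided test at α = 0.01: z_α = 2.326.
Power = P(Z > 2.326 − δ) = Φ(0.847) = 0.8016.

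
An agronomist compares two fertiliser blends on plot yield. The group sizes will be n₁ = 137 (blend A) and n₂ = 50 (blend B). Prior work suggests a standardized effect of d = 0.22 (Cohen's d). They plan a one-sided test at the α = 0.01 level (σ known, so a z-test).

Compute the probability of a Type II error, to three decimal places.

Noncentrality parameter: δ = d / √(1/n₁ + 1/n₂) = 0.22 / √(1/137 + 1/50) = 1.3315
Critical value for a one-sided test at α = 0.01: z_α = 2.326.
Power = P(Z > 2.326 − δ) = Φ(-0.995) = 0.1599.
Type II error: β = 1 − power = 1 − 0.1599 = 0.8401.

β ≈ 0.840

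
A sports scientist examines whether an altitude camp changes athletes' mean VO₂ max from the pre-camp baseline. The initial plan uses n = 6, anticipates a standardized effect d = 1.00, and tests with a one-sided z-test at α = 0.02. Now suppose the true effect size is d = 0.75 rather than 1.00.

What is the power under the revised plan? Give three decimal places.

Power ≈ 0.414

With d = 0.75: δ = d·√n = 0.75 × √6 = 1.8371. Critical value z_{0.02} = 2.054.
Revised power = Φ(δ − 2.054) = Φ(-0.217) = 0.4142.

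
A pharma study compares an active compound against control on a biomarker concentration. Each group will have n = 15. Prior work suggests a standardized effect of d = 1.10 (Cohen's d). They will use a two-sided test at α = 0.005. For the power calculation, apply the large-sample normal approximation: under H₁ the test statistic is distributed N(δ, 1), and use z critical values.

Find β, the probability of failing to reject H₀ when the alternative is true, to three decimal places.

β ≈ 0.419

Noncentrality parameter: δ = d·√(n/2) = 1.10 × √(15/2) = 3.0125
Two-sided α = 0.005 → critical value z_{0.0025} = 2.807.
Power = Φ(δ − 2.807) + Φ(−δ − 2.807) = Φ(0.205) + Φ(-5.820) = 0.5814 + 0.0000 = 0.5814.
Type II error: β = 1 − power = 1 − 0.5814 = 0.4186.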